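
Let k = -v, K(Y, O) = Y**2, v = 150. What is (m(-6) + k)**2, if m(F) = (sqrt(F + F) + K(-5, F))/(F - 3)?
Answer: 1890613/81 + 5500*I*sqrt(3)/81 ≈ 23341.0 + 117.61*I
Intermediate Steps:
m(F) = (25 + sqrt(2)*sqrt(F))/(-3 + F) (m(F) = (sqrt(F + F) + (-5)**2)/(F - 3) = (sqrt(2*F) + 25)/(-3 + F) = (sqrt(2)*sqrt(F) + 25)/(-3 + F) = (25 + sqrt(2)*sqrt(F))/(-3 + F))
k = -150 (k = -1*150 = -150)
(m(-6) + k)**2 = ((25 + sqrt(2)*sqrt(-6))/(-3 - 6) - 150)**2 = ((25 + sqrt(2)*(I*sqrt(6)))/(-9) - 150)**2 = (-(25 + 2*I*sqrt(3))/9 - 150)**2 = ((-25/9 - 2*I*sqrt(3)/9) - 150)**2 = (-1375/9 - 2*I*sqrt(3)/9)**2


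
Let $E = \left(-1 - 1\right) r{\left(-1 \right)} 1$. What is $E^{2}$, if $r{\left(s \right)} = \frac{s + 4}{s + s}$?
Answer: $9$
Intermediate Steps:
$r{\left(s \right)} = \frac{4 + s}{2 s}$
$E = 3$ ($E = \left(-1 - 1\right) \frac{4 - 1}{2 \left(-1\right)} 1 = - 2 \cdot \frac{1}{2} \left(-1\right) 3 \cdot 1 = \left(-2\right) \left(- \frac{3}{2}\right) 1 = 3 \cdot 1 = 3$)
$E^{2} = 3^{2} = 9$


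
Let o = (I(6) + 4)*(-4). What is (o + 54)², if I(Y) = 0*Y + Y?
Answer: 196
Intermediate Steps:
I(Y) = Y (I(Y) = 0 + Y = Y)
o = -40 (o = (6 + 4)*(-4) = 10*(-4) = -40)
(o + 54)² = (-40 + 54)² = 14² = 196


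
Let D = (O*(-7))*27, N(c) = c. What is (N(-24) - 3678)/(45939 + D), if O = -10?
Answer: -1234/15943 ≈ -0.077401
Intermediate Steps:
D = 1890 (D = -10*(-7)*27 = 70*27 = 1890)
(N(-24) - 3678)/(45939 + D) = (-24 - 3678)/(45939 + 1890) = -3702/47829 = -3702*1/47829 = -1234/15943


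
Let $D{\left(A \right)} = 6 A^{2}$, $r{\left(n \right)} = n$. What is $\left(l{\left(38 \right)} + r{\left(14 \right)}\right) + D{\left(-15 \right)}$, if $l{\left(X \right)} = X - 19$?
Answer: $1383$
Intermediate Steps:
$l{\left(X \right)} = -19 + X$ ($l{\left(X \right)} = X - 19 = -19 + X$)
$\left(l{\left(38 \right)} + r{\left(14 \right)}\right) + D{\left(-15 \right)} = \left(\left(-19 + 38\right) + 14\right) + 6 \left(-15\right)^{2} = \left(19 + 14\right) + 6 \cdot 225 = 33 + 1350 = 1383$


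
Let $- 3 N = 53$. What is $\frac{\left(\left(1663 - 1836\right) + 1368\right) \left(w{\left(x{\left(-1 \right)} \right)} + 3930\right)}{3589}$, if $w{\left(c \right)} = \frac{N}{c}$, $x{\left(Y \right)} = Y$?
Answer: $\frac{14152385}{10767} \approx 1314.4$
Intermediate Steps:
$N = - \frac{53}{3}$ ($N = \left(- \frac{1}{3}\right) 53 = - \frac{53}{3} \approx -17.667$)
$w{\left(c \right)} = - \frac{53}{3 c}$
$\frac{\left(\left(1663 - 1836\right) + 1368\right) \left(w{\left(x{\left(-1 \right)} \right)} + 3930\right)}{3589} = \frac{\left(\left(1663 - 1836\right) + 1368\right) \left(- \frac{53}{3 \left(-1\right)} + 3930\right)}{3589} = \left(-173 + 1368\right) \left(\left(- \frac{53}{3}\right) \left(-1\right) + 3930\right) \frac{1}{3589} = 1195 \left(\frac{53}{3} + 3930\right) \frac{1}{3589} = 1195 \cdot \frac{11843}{3} \cdot \frac{1}{3589} = \frac{14152385}{3} \cdot \frac{1}{3589} = \frac{14152385}{10767}$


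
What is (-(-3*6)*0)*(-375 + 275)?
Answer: 0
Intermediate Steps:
(-(-3*6)*0)*(-375 + 275) = -(-18)*0*(-100) = -1*0*(-100) = 0*(-100) = 0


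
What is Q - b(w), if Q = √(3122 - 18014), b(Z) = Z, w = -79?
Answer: 79 + 2*I*√3723 ≈ 79.0 + 122.03*I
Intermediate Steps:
Q = 2*I*√3723 (Q = √(-14892) = 2*I*√3723 ≈ 122.03*I)
Q - b(w) = 2*I*√3723 - 1*(-79) = 2*I*√3723 + 79 = 79 + 2*I*√3723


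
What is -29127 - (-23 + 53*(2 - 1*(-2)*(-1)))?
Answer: -29104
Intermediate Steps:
-29127 - (-23 + 53*(2 - 1*(-2)*(-1))) = -29127 - (-23 + 53*(2 + 2*(-1))) = -29127 - (-23 + 53*(2 - 2)) = -29127 - (-23 + 53*0) = -29127 - (-23 + 0) = -29127 - 1*(-23) = -29127 + 23 = -29104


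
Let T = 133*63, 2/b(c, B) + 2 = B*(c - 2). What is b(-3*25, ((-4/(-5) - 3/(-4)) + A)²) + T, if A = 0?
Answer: 626723263/74797 ≈ 8379.0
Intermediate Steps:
b(c, B) = 2/(-2 + B*(-2 + c)) (b(c, B) = 2/(-2 + B*(c - 2)) = 2/(-2 + B*(-2 + c)))
T = 8379
b(-3*25, ((-4/(-5) - 3/(-4)) + A)²) + T = 2/(-2 - 2*((-4/(-5) - 3/(-4)) + 0)² + ((-4/(-5) - 3/(-4)) + 0)²*(-3*25)) + 8379 = 2/(-2 - 2*((-4*(-⅕) - 3*(-¼)) + 0)² + ((-4*(-⅕) - 3*(-¼)) + 0)²*(-75)) + 8379 = 2/(-2 - 2*((⅘ + ¾) + 0)² + ((⅘ + ¾) + 0)²*(-75)) + 8379 = 2/(-2 - 2*(31/20 + 0)² + (31/20 + 0)²*(-75)) + 8379 = 2/(-2 - 2*(31/20)² + (31/20)²*(-75)) + 8379 = 2/(-2 - 2*961/400 + (961/400)*(-75)) + 8379 = 2/(-2 - 961/200 - 2883/16) + 8379 = 2/(-74797/400) + 8379 = 2*(-400/74797) + 8379 = -800/74797 + 8379 = 626723263/74797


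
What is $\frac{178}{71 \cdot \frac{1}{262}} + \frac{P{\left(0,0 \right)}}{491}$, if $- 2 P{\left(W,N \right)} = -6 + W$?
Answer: $\frac{22898489}{34861} \approx 656.85$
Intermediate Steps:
$P{\left(W,N \right)} = 3 - \frac{W}{2}$ ($P{\left(W,N \right)} = - \frac{-6 + W}{2} = 3 - \frac{W}{2}$)
$\frac{178}{71 \cdot \frac{1}{262}} + \frac{P{\left(0,0 \right)}}{491} = \frac{178}{71 \cdot \frac{1}{262}} + \frac{3 - 0}{491} = \frac{178}{71 \cdot \frac{1}{262}} + \left(3 + 0\right) \frac{1}{491} = \frac{178}{\frac{71}{262}} + 3 \cdot \frac{1}{491} = 178 \cdot \frac{262}{71} + \frac{3}{491} = \frac{46636}{71} + \frac{3}{491} = \frac{22898489}{34861}$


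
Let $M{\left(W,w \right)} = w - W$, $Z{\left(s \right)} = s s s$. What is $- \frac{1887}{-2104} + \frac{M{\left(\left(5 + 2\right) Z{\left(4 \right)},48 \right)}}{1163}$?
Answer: $\frac{1352981}{2446952} \approx 0.55293$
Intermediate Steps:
$Z{\left(s \right)} = s^{3}$ ($Z{\left(s \right)} = s^{2} s = s^{3}$)
$- \frac{1887}{-2104} + \frac{M{\left(\left(5 + 2\right) Z{\left(4 \right)},48 \right)}}{1163} = - \frac{1887}{-2104} + \frac{48 - \left(5 + 2\right) 4^{3}}{1163} = \left(-1887\right) \left(- \frac{1}{2104}\right) + \left(48 - 7 \cdot 64\right) \frac{1}{1163} = \frac{1887}{2104} + \left(48 - 448\right) \frac{1}{1163} = \frac{1887}{2104} - \frac{400}{1163} = \frac{1352981}{2446952}$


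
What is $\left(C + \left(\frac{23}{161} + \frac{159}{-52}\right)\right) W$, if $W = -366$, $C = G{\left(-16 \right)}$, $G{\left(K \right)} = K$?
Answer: $\frac{1259955}{182} \approx 6922.8$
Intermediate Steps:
$C = -16$
$\left(C + \left(\frac{23}{161} + \frac{159}{-52}\right)\right) W = \left(-16 + \left(\frac{23}{161} + \frac{159}{-52}\right)\right) \left(-366\right) = \left(-16 + \left(23 \cdot \frac{1}{161} + 159 \left(- \frac{1}{52}\right)\right)\right) \left(-366\right) = \left(-16 + \left(\frac{1}{7} - \frac{159}{52}\right)\right) \left(-366\right) = \left(-16 - \frac{1061}{364}\right) \left(-366\right) = \left(- \frac{6885}{364}\right) \left(-366\right) = \frac{1259955}{182}$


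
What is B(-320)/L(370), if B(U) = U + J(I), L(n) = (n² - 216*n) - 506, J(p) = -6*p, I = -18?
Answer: -106/28237 ≈ -0.0037539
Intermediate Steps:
L(n) = -506 + n² - 216*n
B(U) = 108 + U (B(U) = U - 6*(-18) = U + 108 = 108 + U)
B(-320)/L(370) = (108 - 320)/(-506 + 370² - 216*370) = -212/(-506 + 136900 - 79920) = -212/56474 = -212*1/56474 = -106/28237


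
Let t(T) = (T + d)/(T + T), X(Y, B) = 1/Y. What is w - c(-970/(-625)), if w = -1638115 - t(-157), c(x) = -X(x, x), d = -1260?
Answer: -24946912247/15229 ≈ -1.6381e+6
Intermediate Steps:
t(T) = (-1260 + T)/(2*T) (t(T) = (T - 1260)/(T + T) = (-1260 + T)/((2*T)) = (-1260 + T)*(1/(2*T)) = (-1260 + T)/(2*T))
c(x) = -1/x
w = -514369527/314 (w = -1638115 - (-1260 - 157)/(2*(-157)) = -1638115 - (-1)*(-1417)/(2*157) = -1638115 - 1*1417/314 = -1638115 - 1417/314 = -514369527/314 ≈ -1.6381e+6)
w - c(-970/(-625)) = -514369527/314 - (-1)/((-970/(-625))) = -514369527/314 - (-1)/((-970*(-1/625))) = -514369527/314 - (-1)/194/125 = -514369527/314 - (-1)*125/194 = -514369527/314 - 1*(-125/194) = -514369527/314 + 125/194 = -24946912247/15229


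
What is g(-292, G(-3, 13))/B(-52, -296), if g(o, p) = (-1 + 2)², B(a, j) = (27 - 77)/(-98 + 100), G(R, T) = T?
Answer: -1/25 ≈ -0.040000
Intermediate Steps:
B(a, j) = -25 (B(a, j) = -50/2 = -50*½ = -25)
g(o, p) = 1 (g(o, p) = 1² = 1)
g(-292, G(-3, 13))/B(-52, -296) = 1/(-25) = 1*(-1/25) = -1/25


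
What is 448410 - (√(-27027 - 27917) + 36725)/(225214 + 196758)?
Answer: 189216427795/421972 - I*√3434/105493 ≈ 4.4841e+5 - 0.00055549*I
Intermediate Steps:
448410 - (√(-27027 - 27917) + 36725)/(225214 + 196758) = 448410 - (√(-54944) + 36725)/421972 = 448410 - (4*I*√3434 + 36725)/421972 = 448410 - (36725 + 4*I*√3434)/421972 = 448410 - (36725/421972 + I*√3434/105493) = 448410 + (-36725/421972 - I*√3434/105493) = 189216427795/421972 - I*√3434/105493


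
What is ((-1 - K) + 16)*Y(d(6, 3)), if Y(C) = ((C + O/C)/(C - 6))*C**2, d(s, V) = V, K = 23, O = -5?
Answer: 32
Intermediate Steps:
Y(C) = C**2*(C - 5/C)/(-6 + C) (Y(C) = ((C - 5/C)/(C - 6))*C**2 = ((C - 5/C)/(-6 + C))*C**2 = C**2*(C - 5/C)/(-6 + C))
((-1 - K) + 16)*Y(d(6, 3)) = ((-1 - 1*23) + 16)*(3*(-5 + 3**2)/(-6 + 3)) = ((-1 - 23) + 16)*(3*(-5 + 9)/(-3)) = (-24 + 16)*(3*(-1/3)*4) = -8*(-4) = 32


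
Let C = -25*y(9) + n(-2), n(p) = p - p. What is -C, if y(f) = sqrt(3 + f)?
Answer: 50*sqrt(3) ≈ 86.603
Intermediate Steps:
n(p) = 0
C = -50*sqrt(3) (C = -25*sqrt(3 + 9) + 0 = -50*sqrt(3) + 0 = -50*sqrt(3) ≈ -86.603)
-C = -(-50)*sqrt(3) = 50*sqrt(3)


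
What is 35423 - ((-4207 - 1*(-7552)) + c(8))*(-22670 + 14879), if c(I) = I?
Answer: 26158646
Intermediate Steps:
35423 - ((-4207 - 1*(-7552)) + c(8))*(-22670 + 14879) = 35423 - ((-4207 - 1*(-7552)) + 8)*(-22670 + 14879) = 35423 - ((-4207 + 7552) + 8)*(-7791) = 35423 - (3345 + 8)*(-7791) = 35423 - 3353*(-7791) = 35423 - 1*(-26123223) = 35423 + 26123223 = 26158646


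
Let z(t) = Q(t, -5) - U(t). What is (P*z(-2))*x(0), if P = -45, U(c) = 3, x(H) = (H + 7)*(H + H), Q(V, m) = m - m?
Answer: 0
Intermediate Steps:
Q(V, m) = 0
x(H) = 2*H*(7 + H) (x(H) = (7 + H)*(2*H) = 2*H*(7 + H))
z(t) = -3 (z(t) = 0 - 1*3 = 0 - 3 = -3)
(P*z(-2))*x(0) = (-45*(-3))*(2*0*(7 + 0)) = 135*(2*0*7) = 135*0 = 0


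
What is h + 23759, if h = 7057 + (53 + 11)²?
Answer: 34912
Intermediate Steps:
h = 11153 (h = 7057 + 64² = 7057 + 4096 = 11153)
h + 23759 = 11153 + 23759 = 34912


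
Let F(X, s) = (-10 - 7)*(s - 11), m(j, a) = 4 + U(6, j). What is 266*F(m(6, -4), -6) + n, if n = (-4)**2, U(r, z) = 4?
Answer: 76890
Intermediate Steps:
m(j, a) = 8 (m(j, a) = 4 + 4 = 8)
F(X, s) = 187 - 17*s (F(X, s) = -17*(-11 + s) = 187 - 17*s)
n = 16
266*F(m(6, -4), -6) + n = 266*(187 - 17*(-6)) + 16 = 266*(187 + 102) + 16 = 266*289 + 16 = 76874 + 16 = 76890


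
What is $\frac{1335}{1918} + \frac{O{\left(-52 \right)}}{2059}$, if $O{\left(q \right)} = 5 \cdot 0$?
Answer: $\frac{1335}{1918} \approx 0.69604$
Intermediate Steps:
$O{\left(q \right)} = 0$
$\frac{1335}{1918} + \frac{O{\left(-52 \right)}}{2059} = \frac{1335}{1918} + \frac{0}{2059} = 1335 \cdot \frac{1}{1918} + 0 \cdot \frac{1}{2059} = \frac{1335}{1918} + 0 = \frac{1335}{1918}$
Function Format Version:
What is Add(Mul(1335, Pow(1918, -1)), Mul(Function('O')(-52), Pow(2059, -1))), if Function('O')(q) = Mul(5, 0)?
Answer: Rational(1335, 1918) ≈ 0.69604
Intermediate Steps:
Function('O')(q) = 0
Add(Mul(1335, Pow(1918, -1)), Mul(Function('O')(-52), Pow(2059, -1))) = Add(Mul(1335, Pow(1918, -1)), Mul(0, Pow(2059, -1))) = Add(Mul(1335, Rational(1, 1918)), Mul(0, Rational(1, 2059))) = Add(Rational(1335, 1918), 0) = Rational(1335, 1918)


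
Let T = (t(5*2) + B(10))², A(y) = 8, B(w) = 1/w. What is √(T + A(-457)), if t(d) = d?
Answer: √11001/10 ≈ 10.489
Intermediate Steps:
T = 10201/100 (T = (5*2 + 1/10)² = (10 + ⅒)² = (101/10)² = 10201/100 ≈ 102.01)
√(T + A(-457)) = √(10201/100 + 8) = √(11001/100) = √11001/10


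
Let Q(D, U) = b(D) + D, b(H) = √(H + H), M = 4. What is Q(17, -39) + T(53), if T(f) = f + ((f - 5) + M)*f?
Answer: 2826 + √34 ≈ 2831.8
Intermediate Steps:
b(H) = √2*√H (b(H) = √(2*H) = √2*√H)
T(f) = f + f*(-1 + f) (T(f) = f + ((f - 5) + 4)*f = f + ((-5 + f) + 4)*f = f + (-1 + f)*f = f + f*(-1 + f))
Q(D, U) = D + √2*√D (Q(D, U) = √2*√D + D = D + √2*√D)
Q(17, -39) + T(53) = (17 + √2*√17) + 53² = (17 + √34) + 2809 = 2826 + √34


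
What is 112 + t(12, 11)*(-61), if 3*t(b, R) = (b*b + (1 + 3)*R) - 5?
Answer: -3609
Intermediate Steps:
t(b, R) = -5/3 + b²/3 + 4*R/3 (t(b, R) = ((b*b + (1 + 3)*R) - 5)/3 = ((b² + 4*R) - 5)/3 = (-5 + b² + 4*R)/3 = -5/3 + b²/3 + 4*R/3)
112 + t(12, 11)*(-61) = 112 + (-5/3 + (⅓)*12² + (4/3)*11)*(-61) = 112 + (-5/3 + (⅓)*144 + 44/3)*(-61) = 112 + (-5/3 + 48 + 44/3)*(-61) = 112 + 61*(-61) = 112 - 3721 = -3609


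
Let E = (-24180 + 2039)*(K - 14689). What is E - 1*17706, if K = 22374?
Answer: -170171291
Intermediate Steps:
E = -170153585 (E = (-24180 + 2039)*(22374 - 14689) = -22141*7685 = -170153585)
E - 1*17706 = -170153585 - 1*17706 = -170153585 - 17706 = -170171291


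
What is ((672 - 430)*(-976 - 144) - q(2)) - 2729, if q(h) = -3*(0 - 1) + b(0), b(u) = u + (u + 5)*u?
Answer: -273772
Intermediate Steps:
b(u) = u + u*(5 + u) (b(u) = u + (5 + u)*u = u + u*(5 + u))
q(h) = 3 (q(h) = -3*(0 - 1) + 0*(6 + 0) = -3*(-1) + 0*6 = 3 + 0 = 3)
((672 - 430)*(-976 - 144) - q(2)) - 2729 = ((672 - 430)*(-976 - 144) - 1*3) - 2729 = (242*(-1120) - 3) - 2729 = (-271040 - 3) - 2729 = -271043 - 2729 = -273772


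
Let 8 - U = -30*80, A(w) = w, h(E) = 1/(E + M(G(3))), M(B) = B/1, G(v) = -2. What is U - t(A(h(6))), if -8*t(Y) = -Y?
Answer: 77055/32 ≈ 2408.0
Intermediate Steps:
M(B) = B (M(B) = B*1 = B)
h(E) = 1/(-2 + E) (h(E) = 1/(E - 2) = 1/(-2 + E))
t(Y) = Y/8 (t(Y) = -(-1)*Y/8 = Y/8)
U = 2408 (U = 8 - (-30)*80 = 8 - 1*(-2400) = 8 + 2400 = 2408)
U - t(A(h(6))) = 2408 - 1/(8*(-2 + 6)) = 2408 - 1/(8*4) = 2408 - 1*1/32 = 2408 - 1/32 = 77055/32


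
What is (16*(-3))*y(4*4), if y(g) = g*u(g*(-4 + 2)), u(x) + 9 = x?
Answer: 31488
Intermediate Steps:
u(x) = -9 + x
y(g) = g*(-9 - 2*g) (y(g) = g*(-9 + g*(-4 + 2)) = g*(-9 + g*(-2)) = g*(-9 - 2*g))
(16*(-3))*y(4*4) = (16*(-3))*(-4*4*(9 + 2*(4*4))) = -(-48)*16*(9 + 2*16) = -(-48)*16*(9 + 32) = -(-48)*16*41 = -48*(-656) = 31488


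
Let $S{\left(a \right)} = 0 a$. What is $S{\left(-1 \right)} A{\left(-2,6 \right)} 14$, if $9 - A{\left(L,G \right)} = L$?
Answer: $0$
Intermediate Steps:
$A{\left(L,G \right)} = 9 - L$
$S{\left(a \right)} = 0$
$S{\left(-1 \right)} A{\left(-2,6 \right)} 14 = 0 \left(9 - -2\right) 14 = 0 \left(9 + 2\right) 14 = 0 \cdot 11 \cdot 14 = 0 \cdot 14 = 0$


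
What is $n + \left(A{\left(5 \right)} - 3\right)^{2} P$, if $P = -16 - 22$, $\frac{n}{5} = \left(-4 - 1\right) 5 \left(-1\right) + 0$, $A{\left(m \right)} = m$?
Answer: $-27$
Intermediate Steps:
$n = 125$ ($n = 5 \left(\left(-4 - 1\right) 5 \left(-1\right) + 0\right) = 5 \left(\left(-5\right) 5 \left(-1\right) + 0\right) = 5 \left(\left(-25\right) \left(-1\right) + 0\right) = 5 \left(25 + 0\right) = 5 \cdot 25 = 125$)
$P = -38$ ($P = -16 - 22 = -38$)
$n + \left(A{\left(5 \right)} - 3\right)^{2} P = 125 + \left(5 - 3\right)^{2} \left(-38\right) = 125 + 2^{2} \left(-38\right) = 125 + 4 \left(-38\right) = 125 - 152 = -27$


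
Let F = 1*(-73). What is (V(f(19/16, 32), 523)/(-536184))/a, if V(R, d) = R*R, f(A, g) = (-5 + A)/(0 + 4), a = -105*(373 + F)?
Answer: 3721/69180604416000 ≈ 5.3787e-11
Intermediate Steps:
F = -73
a = -31500 (a = -105*(373 - 73) = -105*300 = -31500)
f(A, g) = -5/4 + A/4 (f(A, g) = (-5 + A)/4 = (-5 + A)*(¼) = -5/4 + A/4)
V(R, d) = R²
(V(f(19/16, 32), 523)/(-536184))/a = ((-5/4 + (19/16)/4)²/(-536184))/(-31500) = ((-5/4 + (19*(1/16))/4)²*(-1/536184))*(-1/31500) = ((-5/4 + (¼)*(19/16))²*(-1/536184))*(-1/31500) = ((-5/4 + 19/64)²*(-1/536184))*(-1/31500) = ((-61/64)²*(-1/536184))*(-1/31500) = ((3721/4096)*(-1/536184))*(-1/31500) = -3721/2196209664*(-1/31500) = 3721/69180604416000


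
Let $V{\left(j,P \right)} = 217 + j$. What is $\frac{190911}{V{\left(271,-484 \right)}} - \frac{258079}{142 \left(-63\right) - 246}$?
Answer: $\frac{117549779}{280356} \approx 419.29$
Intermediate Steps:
$\frac{190911}{V{\left(271,-484 \right)}} - \frac{258079}{142 \left(-63\right) - 246} = \frac{190911}{217 + 271} - \frac{258079}{142 \left(-63\right) - 246} = \frac{190911}{488} - \frac{258079}{-8946 - 246} = 190911 \cdot \frac{1}{488} - \frac{258079}{-9192} = \frac{190911}{488} - - \frac{258079}{9192} = \frac{190911}{488} + \frac{258079}{9192} = \frac{117549779}{280356}$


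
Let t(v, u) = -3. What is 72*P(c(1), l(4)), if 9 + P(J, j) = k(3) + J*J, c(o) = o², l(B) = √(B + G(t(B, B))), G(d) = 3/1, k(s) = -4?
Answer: -864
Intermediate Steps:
G(d) = 3 (G(d) = 3*1 = 3)
l(B) = √(3 + B) (l(B) = √(B + 3) = √(3 + B))
P(J, j) = -13 + J² (P(J, j) = -9 + (-4 + J*J) = -9 + (-4 + J²) = -13 + J²)
72*P(c(1), l(4)) = 72*(-13 + (1²)²) = 72*(-13 + 1²) = 72*(-13 + 1) = 72*(-12) = -864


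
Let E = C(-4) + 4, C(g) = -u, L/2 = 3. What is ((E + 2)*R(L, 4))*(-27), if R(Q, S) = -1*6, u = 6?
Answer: 0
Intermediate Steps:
L = 6 (L = 2*3 = 6)
R(Q, S) = -6
C(g) = -6 (C(g) = -1*6 = -6)
E = -2 (E = -6 + 4 = -2)
((E + 2)*R(L, 4))*(-27) = ((-2 + 2)*(-6))*(-27) = (0*(-6))*(-27) = 0*(-27) = 0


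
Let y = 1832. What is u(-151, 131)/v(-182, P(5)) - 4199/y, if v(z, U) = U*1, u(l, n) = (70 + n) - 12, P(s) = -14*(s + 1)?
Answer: -8321/1832 ≈ -4.5420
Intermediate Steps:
P(s) = -14 - 14*s (P(s) = -14*(1 + s) = -14 - 14*s)
u(l, n) = 58 + n
v(z, U) = U
u(-151, 131)/v(-182, P(5)) - 4199/y = (58 + 131)/(-14 - 14*5) - 4199/1832 = 189/(-14 - 70) - 4199*1/1832 = 189/(-84) - 4199/1832 = 189*(-1/84) - 4199/1832 = -9/4 - 4199/1832 = -8321/1832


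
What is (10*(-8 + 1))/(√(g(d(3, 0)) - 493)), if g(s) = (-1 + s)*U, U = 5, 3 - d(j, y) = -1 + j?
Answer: 70*I*√493/493 ≈ 3.1526*I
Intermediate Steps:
d(j, y) = 4 - j (d(j, y) = 3 - (-1 + j) = 3 + (1 - j) = 4 - j)
g(s) = -5 + 5*s (g(s) = (-1 + s)*5 = -5 + 5*s)
(10*(-8 + 1))/(√(g(d(3, 0)) - 493)) = (10*(-8 + 1))/(√((-5 + 5*(4 - 1*3)) - 493)) = (10*(-7))/(√((-5 + 5*(4 - 3)) - 493)) = -70/√((-5 + 5*1) - 493) = -70/√((-5 + 5) - 493) = -70/√(0 - 493) = -70*(-I*√493/493) = -(-70)*I*√493/493 = 70*I*√493/493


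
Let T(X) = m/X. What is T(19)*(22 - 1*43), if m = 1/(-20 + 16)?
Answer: 21/76 ≈ 0.27632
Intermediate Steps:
m = -¼ (m = 1/(-4) = -¼ ≈ -0.25000)
T(X) = -1/(4*X)
T(19)*(22 - 1*43) = (-¼/19)*(22 - 1*43) = (-¼*1/19)*(22 - 43) = -1/76*(-21) = 21/76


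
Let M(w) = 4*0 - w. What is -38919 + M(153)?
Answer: -39072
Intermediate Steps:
M(w) = -w (M(w) = 0 - w = -w)
-38919 + M(153) = -38919 - 1*153 = -38919 - 153 = -39072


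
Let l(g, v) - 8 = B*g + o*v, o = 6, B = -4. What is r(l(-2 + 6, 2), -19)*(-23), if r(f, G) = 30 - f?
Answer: -598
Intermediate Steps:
l(g, v) = 8 - 4*g + 6*v (l(g, v) = 8 + (-4*g + 6*v) = 8 - 4*g + 6*v)
r(l(-2 + 6, 2), -19)*(-23) = (30 - (8 - 4*(-2 + 6) + 6*2))*(-23) = (30 - (8 - 4*4 + 12))*(-23) = (30 - (8 - 16 + 12))*(-23) = (30 - 1*4)*(-23) = (30 - 4)*(-23) = 26*(-23) = -598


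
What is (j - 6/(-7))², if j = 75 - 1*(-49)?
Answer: 763876/49 ≈ 15589.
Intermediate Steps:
j = 124 (j = 75 + 49 = 124)
(j - 6/(-7))² = (124 - 6/(-7))² = (124 - 6*(-⅐))² = (124 + 6/7)² = (874/7)² = 763876/49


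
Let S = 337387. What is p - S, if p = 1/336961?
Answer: -113686260906/336961 ≈ -3.3739e+5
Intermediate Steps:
p = 1/336961 ≈ 2.9677e-6
p - S = 1/336961 - 1*337387 = 1/336961 - 337387 = -113686260906/336961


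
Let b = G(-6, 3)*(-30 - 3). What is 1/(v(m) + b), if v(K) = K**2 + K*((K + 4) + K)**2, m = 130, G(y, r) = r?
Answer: 1/9077281 ≈ 1.1017e-7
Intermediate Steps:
b = -99 (b = 3*(-30 - 3) = 3*(-33) = -99)
v(K) = K**2 + K*(4 + 2*K)**2 (v(K) = K**2 + K*((4 + K) + K)**2 = K**2 + K*(4 + 2*K)**2)
1/(v(m) + b) = 1/(130*(130 + 4*(2 + 130)**2) - 99) = 1/(130*(130 + 4*132**2) - 99) = 1/(130*(130 + 4*17424) - 99) = 1/(130*(130 + 69696) - 99) = 1/(130*69826 - 99) = 1/(9077380 - 99) = 1/9077281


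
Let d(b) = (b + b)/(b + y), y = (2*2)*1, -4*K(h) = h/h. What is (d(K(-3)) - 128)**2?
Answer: 3694084/225 ≈ 16418.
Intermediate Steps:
K(h) = -1/4 (K(h) = -h/(4*h) = -1/4*1 = -1/4)
y = 4 (y = 4*1 = 4)
d(b) = 2*b/(4 + b) (d(b) = (b + b)/(b + 4) = (2*b)/(4 + b) = 2*b/(4 + b))
(d(K(-3)) - 128)**2 = (2*(-1/4)/(4 - 1/4) - 128)**2 = (2*(-1/4)/(15/4) - 128)**2 = (2*(-1/4)*(4/15) - 128)**2 = (-2/15 - 128)**2 = (-1922/15)**2 = 3694084/225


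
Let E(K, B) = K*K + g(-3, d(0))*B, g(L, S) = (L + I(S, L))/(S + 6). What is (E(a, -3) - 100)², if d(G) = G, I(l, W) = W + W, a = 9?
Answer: 841/4 ≈ 210.25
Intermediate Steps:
I(l, W) = 2*W
g(L, S) = 3*L/(6 + S) (g(L, S) = (L + 2*L)/(S + 6) = (3*L)/(6 + S) = 3*L/(6 + S))
E(K, B) = K² - 3*B/2 (E(K, B) = K*K + (3*(-3)/(6 + 0))*B = K² + (3*(-3)/6)*B = K² + (3*(-3)*(⅙))*B = K² - 3*B/2)
(E(a, -3) - 100)² = ((9² - 3/2*(-3)) - 100)² = ((81 + 9/2) - 100)² = (171/2 - 100)² = (-29/2)² = 841/4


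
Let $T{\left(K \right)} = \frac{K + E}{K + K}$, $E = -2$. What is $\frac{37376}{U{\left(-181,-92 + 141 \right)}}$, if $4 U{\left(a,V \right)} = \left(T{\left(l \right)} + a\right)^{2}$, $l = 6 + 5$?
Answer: $\frac{72359936}{15784729} \approx 4.5842$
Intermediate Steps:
$l = 11$
$T{\left(K \right)} = \frac{-2 + K}{2 K}$ ($T{\left(K \right)} = \frac{K - 2}{K + K} = \frac{-2 + K}{2 K}$)
$U{\left(a,V \right)} = \frac{\left(\frac{9}{22} + a\right)^{2}}{4}$ ($U{\left(a,V \right)} = \frac{\left(\frac{-2 + 11}{2 \cdot 11} + a\right)^{2}}{4} = \frac{\left(\frac{1}{2} \cdot \frac{1}{11} \cdot 9 + a\right)^{2}}{4} = \frac{\left(\frac{9}{22} + a\right)^{2}}{4}$)
$\frac{37376}{U{\left(-181,-92 + 141 \right)}} = \frac{37376}{\frac{1}{1936} \left(9 + 22 \left(-181\right)\right)^{2}} = \frac{37376}{\frac{1}{1936} \left(9 - 3982\right)^{2}} = \frac{37376}{\frac{1}{1936} \left(-3973\right)^{2}} = \frac{37376}{\frac{1}{1936} \cdot 15784729} = \frac{37376}{\frac{15784729}{1936}} = 37376 \cdot \frac{1936}{15784729} = \frac{72359936}{15784729}$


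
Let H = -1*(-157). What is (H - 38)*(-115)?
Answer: -13685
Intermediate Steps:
H = 157
(H - 38)*(-115) = (157 - 38)*(-115) = 119*(-115) = -13685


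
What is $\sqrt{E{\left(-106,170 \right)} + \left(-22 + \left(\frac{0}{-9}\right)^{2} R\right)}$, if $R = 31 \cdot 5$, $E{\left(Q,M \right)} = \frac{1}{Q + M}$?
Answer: $\frac{i \sqrt{1407}}{8} \approx 4.6888 i$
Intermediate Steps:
$E{\left(Q,M \right)} = \frac{1}{M + Q}$
$R = 155$
$\sqrt{E{\left(-106,170 \right)} + \left(-22 + \left(\frac{0}{-9}\right)^{2} R\right)} = \sqrt{\frac{1}{170 - 106} - \left(22 - \left(\frac{0}{-9}\right)^{2} \cdot 155\right)} = \sqrt{\frac{1}{64} - \left(22 - \left(0 \left(- \frac{1}{9}\right)\right)^{2} \cdot 155\right)} = \sqrt{\frac{1}{64} - \left(22 - 0^{2} \cdot 155\right)} = \sqrt{\frac{1}{64} + \left(-22 + 0 \cdot 155\right)} = \sqrt{\frac{1}{64} + \left(-22 + 0\right)} = \sqrt{\frac{1}{64} - 22} = \sqrt{- \frac{1407}{64}} = \frac{i \sqrt{1407}}{8}$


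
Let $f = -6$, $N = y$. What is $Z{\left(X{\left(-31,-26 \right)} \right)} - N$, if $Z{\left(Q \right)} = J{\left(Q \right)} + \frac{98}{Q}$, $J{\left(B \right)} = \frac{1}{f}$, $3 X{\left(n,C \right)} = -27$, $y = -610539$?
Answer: $\frac{10989503}{18} \approx 6.1053 \cdot 10^{5}$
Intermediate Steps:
$N = -610539$
$X{\left(n,C \right)} = -9$ ($X{\left(n,C \right)} = \frac{1}{3} \left(-27\right) = -9$)
$J{\left(B \right)} = - \frac{1}{6}$ ($J{\left(B \right)} = \frac{1}{-6} = - \frac{1}{6}$)
$Z{\left(Q \right)} = - \frac{1}{6} + \frac{98}{Q}$
$Z{\left(X{\left(-31,-26 \right)} \right)} - N = \frac{588 - -9}{6 \left(-9\right)} - -610539 = \frac{1}{6} \left(- \frac{1}{9}\right) \left(588 + 9\right) + 610539 = \frac{1}{6} \left(- \frac{1}{9}\right) 597 + 610539 = - \frac{199}{18} + 610539 = \frac{10989503}{18}$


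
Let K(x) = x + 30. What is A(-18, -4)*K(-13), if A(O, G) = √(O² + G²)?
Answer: 34*√85 ≈ 313.46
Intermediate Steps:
K(x) = 30 + x
A(O, G) = √(G² + O²)
A(-18, -4)*K(-13) = √((-4)² + (-18)²)*(30 - 13) = √(16 + 324)*17 = √340*17 = (2*√85)*17 = 34*√85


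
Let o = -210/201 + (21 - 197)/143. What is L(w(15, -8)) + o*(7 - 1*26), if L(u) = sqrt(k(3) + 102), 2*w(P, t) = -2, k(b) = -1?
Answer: 37658/871 + sqrt(101) ≈ 53.285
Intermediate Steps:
o = -1982/871 (o = -210*1/201 - 176*1/143 = -70/67 - 16/13 = -1982/871 ≈ -2.2755)
w(P, t) = -1 (w(P, t) = (1/2)*(-2) = -1)
L(u) = sqrt(101) (L(u) = sqrt(-1 + 102) = sqrt(101))
L(w(15, -8)) + o*(7 - 1*26) = sqrt(101) - 1982*(7 - 1*26)/871 = sqrt(101) - 1982*(7 - 26)/871 = sqrt(101) - 1982/871*(-19) = sqrt(101) + 37658/871 = 37658/871 + sqrt(101)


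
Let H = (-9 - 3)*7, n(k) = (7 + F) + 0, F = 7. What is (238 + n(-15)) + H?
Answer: 168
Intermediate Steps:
n(k) = 14 (n(k) = (7 + 7) + 0 = 14 + 0 = 14)
H = -84 (H = -12*7 = -84)
(238 + n(-15)) + H = (238 + 14) - 84 = 252 - 84 = 168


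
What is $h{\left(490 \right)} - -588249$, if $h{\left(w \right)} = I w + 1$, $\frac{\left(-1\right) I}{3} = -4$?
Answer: $594130$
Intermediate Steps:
$I = 12$ ($I = \left(-3\right) \left(-4\right) = 12$)
$h{\left(w \right)} = 1 + 12 w$ ($h{\left(w \right)} = 12 w + 1 = 1 + 12 w$)
$h{\left(490 \right)} - -588249 = \left(1 + 12 \cdot 490\right) - -588249 = \left(1 + 5880\right) + 588249 = 5881 + 588249 = 594130$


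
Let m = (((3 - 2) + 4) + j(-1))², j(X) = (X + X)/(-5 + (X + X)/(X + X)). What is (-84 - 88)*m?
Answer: -5203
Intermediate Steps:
j(X) = -X/2 (j(X) = (2*X)/(-5 + (2*X)/((2*X))) = (2*X)/(-5 + (2*X)*(1/(2*X))) = (2*X)/(-5 + 1) = (2*X)/(-4) = (2*X)*(-¼) = -X/2)
m = 121/4 (m = (((3 - 2) + 4) - ½*(-1))² = ((1 + 4) + ½)² = (5 + ½)² = (11/2)² = 121/4 ≈ 30.250)
(-84 - 88)*m = (-84 - 88)*(121/4) = -172*121/4 = -5203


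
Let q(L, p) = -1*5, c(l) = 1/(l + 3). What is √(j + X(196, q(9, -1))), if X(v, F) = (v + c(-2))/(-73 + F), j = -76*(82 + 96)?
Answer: I*√82319718/78 ≈ 116.32*I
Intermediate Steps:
c(l) = 1/(3 + l)
q(L, p) = -5
j = -13528 (j = -76*178 = -13528)
X(v, F) = (1 + v)/(-73 + F) (X(v, F) = (v + 1/(3 - 2))/(-73 + F) = (v + 1/1)/(-73 + F) = (v + 1)/(-73 + F) = (1 + v)/(-73 + F))
√(j + X(196, q(9, -1))) = √(-13528 + (1 + 196)/(-73 - 5)) = √(-13528 + 197/(-78)) = √(-13528 - 1/78*197) = √(-13528 - 197/78) = √(-1055381/78) = I*√82319718/78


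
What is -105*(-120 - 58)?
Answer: 18690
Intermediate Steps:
-105*(-120 - 58) = -105*(-178) = 18690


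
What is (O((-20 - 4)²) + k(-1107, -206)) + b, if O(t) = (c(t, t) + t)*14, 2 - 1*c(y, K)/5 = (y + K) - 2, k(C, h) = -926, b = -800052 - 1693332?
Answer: -2566606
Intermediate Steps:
b = -2493384
c(y, K) = 20 - 5*K - 5*y (c(y, K) = 10 - 5*((y + K) - 2) = 10 - 5*((K + y) - 2) = 10 - 5*(-2 + K + y) = 10 + (10 - 5*K - 5*y) = 20 - 5*K - 5*y)
O(t) = 280 - 126*t (O(t) = ((20 - 5*t - 5*t) + t)*14 = ((20 - 10*t) + t)*14 = (20 - 9*t)*14 = 280 - 126*t)
(O((-20 - 4)²) + k(-1107, -206)) + b = ((280 - 126*(-20 - 4)²) - 926) - 2493384 = ((280 - 126*(-24)²) - 926) - 2493384 = ((280 - 126*576) - 926) - 2493384 = ((280 - 72576) - 926) - 2493384 = (-72296 - 926) - 2493384 = -73222 - 2493384 = -2566606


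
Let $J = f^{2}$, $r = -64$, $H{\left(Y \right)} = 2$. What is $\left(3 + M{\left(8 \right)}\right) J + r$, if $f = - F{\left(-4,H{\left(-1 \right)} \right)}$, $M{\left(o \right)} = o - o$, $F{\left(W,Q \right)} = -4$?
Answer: $-16$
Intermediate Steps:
$M{\left(o \right)} = 0$
$f = 4$ ($f = \left(-1\right) \left(-4\right) = 4$)
$J = 16$ ($J = 4^{2} = 16$)
$\left(3 + M{\left(8 \right)}\right) J + r = \left(3 + 0\right) 16 - 64 = 3 \cdot 16 - 64 = 48 - 64 = -16$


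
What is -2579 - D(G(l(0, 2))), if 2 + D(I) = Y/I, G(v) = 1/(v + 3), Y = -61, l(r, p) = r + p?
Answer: -2272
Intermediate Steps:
l(r, p) = p + r
G(v) = 1/(3 + v)
D(I) = -2 - 61/I
-2579 - D(G(l(0, 2))) = -2579 - (-2 - 61/(1/(3 + (2 + 0)))) = -2579 - (-2 - 61/(1/(3 + 2))) = -2579 - (-2 - 61/(1/5)) = -2579 - (-2 - 61/⅕) = -2579 - (-2 - 61*5) = -2579 - (-2 - 305) = -2579 - 1*(-307) = -2579 + 307 = -2272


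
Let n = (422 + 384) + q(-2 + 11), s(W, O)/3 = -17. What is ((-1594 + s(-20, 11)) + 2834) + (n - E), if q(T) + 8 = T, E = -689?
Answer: 2685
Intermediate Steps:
q(T) = -8 + T
s(W, O) = -51 (s(W, O) = 3*(-17) = -51)
n = 807 (n = (422 + 384) + (-8 + (-2 + 11)) = 806 + (-8 + 9) = 806 + 1 = 807)
((-1594 + s(-20, 11)) + 2834) + (n - E) = ((-1594 - 51) + 2834) + (807 - 1*(-689)) = (-1645 + 2834) + (807 + 689) = 1189 + 1496 = 2685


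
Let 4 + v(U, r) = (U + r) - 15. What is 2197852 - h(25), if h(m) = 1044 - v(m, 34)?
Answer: 2196848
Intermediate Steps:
v(U, r) = -19 + U + r (v(U, r) = -4 + ((U + r) - 15) = -4 + (-15 + U + r) = -19 + U + r)
h(m) = 1029 - m (h(m) = 1044 - (-19 + m + 34) = 1044 - (15 + m) = 1044 + (-15 - m) = 1029 - m)
2197852 - h(25) = 2197852 - (1029 - 1*25) = 2197852 - (1029 - 25) = 2197852 - 1*1004 = 2197852 - 1004 = 2196848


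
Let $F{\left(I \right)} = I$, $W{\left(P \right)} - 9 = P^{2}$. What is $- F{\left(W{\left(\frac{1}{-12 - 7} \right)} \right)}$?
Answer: $- \frac{3250}{361} \approx -9.0028$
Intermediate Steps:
$W{\left(P \right)} = 9 + P^{2}$
$- F{\left(W{\left(\frac{1}{-12 - 7} \right)} \right)} = - (9 + \left(\frac{1}{-12 - 7}\right)^{2}) = - (9 + \left(\frac{1}{-19}\right)^{2}) = - (9 + \left(- \frac{1}{19}\right)^{2}) = - (9 + \frac{1}{361}) = \left(-1\right) \frac{3250}{361} = - \frac{3250}{361}$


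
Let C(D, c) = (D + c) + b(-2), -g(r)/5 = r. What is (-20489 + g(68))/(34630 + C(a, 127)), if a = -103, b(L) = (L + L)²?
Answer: -20829/34670 ≈ -0.60078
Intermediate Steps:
b(L) = 4*L² (b(L) = (2*L)² = 4*L²)
g(r) = -5*r
C(D, c) = 16 + D + c (C(D, c) = (D + c) + 4*(-2)² = (D + c) + 4*4 = (D + c) + 16 = 16 + D + c)
(-20489 + g(68))/(34630 + C(a, 127)) = (-20489 - 5*68)/(34630 + (16 - 103 + 127)) = (-20489 - 340)/(34630 + 40) = -20829/34670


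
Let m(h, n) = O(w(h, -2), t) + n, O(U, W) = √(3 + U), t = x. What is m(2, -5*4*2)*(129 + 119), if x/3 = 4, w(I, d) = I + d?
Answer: -9920 + 248*√3 ≈ -9490.5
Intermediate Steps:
x = 12 (x = 3*4 = 12)
t = 12
m(h, n) = n + √(1 + h) (m(h, n) = √(3 + (h - 2)) + n = √(3 + (-2 + h)) + n = √(1 + h) + n = n + √(1 + h))
m(2, -5*4*2)*(129 + 119) = (-5*4*2 + √(1 + 2))*(129 + 119) = (-20*2 + √3)*248 = (-40 + √3)*248 = -9920 + 248*√3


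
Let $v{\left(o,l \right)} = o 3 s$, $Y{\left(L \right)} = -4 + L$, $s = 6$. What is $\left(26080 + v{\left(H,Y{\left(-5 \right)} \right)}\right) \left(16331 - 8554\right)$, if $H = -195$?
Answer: $175526890$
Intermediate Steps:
$v{\left(o,l \right)} = 18 o$ ($v{\left(o,l \right)} = o 3 \cdot 6 = 3 o 6 = 18 o$)
$\left(26080 + v{\left(H,Y{\left(-5 \right)} \right)}\right) \left(16331 - 8554\right) = \left(26080 + 18 \left(-195\right)\right) \left(16331 - 8554\right) = \left(26080 - 3510\right) 7777 = 22570 \cdot 7777 = 175526890$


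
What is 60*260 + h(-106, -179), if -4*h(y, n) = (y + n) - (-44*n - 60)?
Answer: 70501/4 ≈ 17625.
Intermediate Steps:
h(y, n) = -15 - 45*n/4 - y/4 (h(y, n) = -((y + n) - (-44*n - 60))/4 = -((n + y) - (-60 - 44*n))/4 = -((n + y) + (60 + 44*n))/4 = -(60 + y + 45*n)/4 = -15 - 45*n/4 - y/4)
60*260 + h(-106, -179) = 60*260 + (-15 - 45/4*(-179) - 1/4*(-106)) = 15600 + (-15 + 8055/4 + 53/2) = 15600 + 8101/4 = 70501/4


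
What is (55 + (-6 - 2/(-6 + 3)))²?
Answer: 22201/9 ≈ 2466.8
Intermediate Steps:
(55 + (-6 - 2/(-6 + 3)))² = (55 + (-6 - 2/(-3)))² = (55 + (-6 - 2*(-⅓)))² = (55 + (-6 + ⅔))² = (55 - 16/3)² = (149/3)² = 22201/9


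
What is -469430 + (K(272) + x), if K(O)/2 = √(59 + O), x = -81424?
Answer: -550854 + 2*√331 ≈ -5.5082e+5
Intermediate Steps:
K(O) = 2*√(59 + O)
-469430 + (K(272) + x) = -469430 + (2*√(59 + 272) - 81424) = -469430 + (2*√331 - 81424) = -469430 + (-81424 + 2*√331) = -550854 + 2*√331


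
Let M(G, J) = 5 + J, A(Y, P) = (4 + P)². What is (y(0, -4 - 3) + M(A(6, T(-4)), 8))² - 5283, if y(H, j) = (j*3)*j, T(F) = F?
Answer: 20317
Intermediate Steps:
y(H, j) = 3*j² (y(H, j) = (3*j)*j = 3*j²)
(y(0, -4 - 3) + M(A(6, T(-4)), 8))² - 5283 = (3*(-4 - 3)² + (5 + 8))² - 5283 = (3*(-7)² + 13)² - 5283 = (3*49 + 13)² - 5283 = (147 + 13)² - 5283 = 160² - 5283 = 25600 - 5283 = 20317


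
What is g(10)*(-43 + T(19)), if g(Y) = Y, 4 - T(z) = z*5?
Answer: -1340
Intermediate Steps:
T(z) = 4 - 5*z (T(z) = 4 - z*5 = 4 - 5*z)
g(10)*(-43 + T(19)) = 10*(-43 + (4 - 5*19)) = 10*(-43 + (4 - 95)) = 10*(-43 - 91) = 10*(-134) = -1340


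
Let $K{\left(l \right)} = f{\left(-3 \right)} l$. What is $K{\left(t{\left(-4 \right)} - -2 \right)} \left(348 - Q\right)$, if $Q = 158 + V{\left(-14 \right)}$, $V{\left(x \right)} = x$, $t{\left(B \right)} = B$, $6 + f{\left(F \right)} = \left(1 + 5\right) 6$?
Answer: $-12240$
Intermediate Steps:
$f{\left(F \right)} = 30$ ($f{\left(F \right)} = -6 + \left(1 + 5\right) 6 = -6 + 6 \cdot 6 = -6 + 36 = 30$)
$Q = 144$ ($Q = 158 - 14 = 144$)
$K{\left(l \right)} = 30 l$
$K{\left(t{\left(-4 \right)} - -2 \right)} \left(348 - Q\right) = 30 \left(-4 - -2\right) \left(348 - 144\right) = 30 \left(-4 + 2\right) \left(348 - 144\right) = 30 \left(-2\right) 204 = \left(-60\right) 204 = -12240$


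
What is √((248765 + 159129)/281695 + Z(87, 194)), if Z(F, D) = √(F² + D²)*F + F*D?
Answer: √(1339419190216280 + 6903630353175*√45205)/281695 ≈ 188.09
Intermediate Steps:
Z(F, D) = D*F + F*√(D² + F²) (Z(F, D) = √(D² + F²)*F + D*F = F*√(D² + F²) + D*F = D*F + F*√(D² + F²))
√((248765 + 159129)/281695 + Z(87, 194)) = √((248765 + 159129)/281695 + 87*(194 + √(194² + 87²))) = √(407894*(1/281695) + 87*(194 + √(37636 + 7569))) = √(407894/281695 + 87*(194 + √45205)) = √(407894/281695 + (16878 + 87*√45205)) = √(4754856104/281695 + 87*√45205)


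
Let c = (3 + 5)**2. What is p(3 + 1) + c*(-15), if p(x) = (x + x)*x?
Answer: -928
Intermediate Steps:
p(x) = 2*x**2 (p(x) = (2*x)*x = 2*x**2)
c = 64 (c = 8**2 = 64)
p(3 + 1) + c*(-15) = 2*(3 + 1)**2 + 64*(-15) = 2*4**2 - 960 = 2*16 - 960 = 32 - 960 = -928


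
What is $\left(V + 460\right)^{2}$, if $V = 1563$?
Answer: $4092529$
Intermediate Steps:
$\left(V + 460\right)^{2} = \left(1563 + 460\right)^{2} = 2023^{2} = 4092529$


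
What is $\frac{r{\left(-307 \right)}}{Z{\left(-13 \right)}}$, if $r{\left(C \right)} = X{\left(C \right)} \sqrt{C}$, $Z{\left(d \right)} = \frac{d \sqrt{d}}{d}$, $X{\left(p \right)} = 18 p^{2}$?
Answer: $\frac{1696482 \sqrt{3991}}{13} \approx 8.2442 \cdot 10^{6}$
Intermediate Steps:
$Z{\left(d \right)} = \sqrt{d}$ ($Z{\left(d \right)} = \frac{d^{\frac{3}{2}}}{d} = \sqrt{d}$)
$r{\left(C \right)} = 18 C^{\frac{5}{2}}$ ($r{\left(C \right)} = 18 C^{2} \sqrt{C} = 18 C^{\frac{5}{2}}$)
$\frac{r{\left(-307 \right)}}{Z{\left(-13 \right)}} = \frac{18 \left(-307\right)^{\frac{5}{2}}}{\sqrt{-13}} = \frac{18 \cdot 94249 i \sqrt{307}}{i \sqrt{13}} = 1696482 i \sqrt{307} \left(- \frac{i \sqrt{13}}{13}\right) = \frac{1696482 \sqrt{3991}}{13}$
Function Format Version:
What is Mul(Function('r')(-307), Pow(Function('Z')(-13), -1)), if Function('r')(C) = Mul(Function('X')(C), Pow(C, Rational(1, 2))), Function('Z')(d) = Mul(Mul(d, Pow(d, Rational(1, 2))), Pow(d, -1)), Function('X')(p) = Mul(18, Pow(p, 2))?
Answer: Mul(Rational(1696482, 13), Pow(3991, Rational(1, 2))) ≈ 8.2442e+6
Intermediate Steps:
Function('Z')(d) = Pow(d, Rational(1, 2)) (Function('Z')(d) = Mul(Pow(d, Rational(3, 2)), Pow(d, -1)) = Pow(d, Rational(1, 2)))
Function('r')(C) = Mul(18, Pow(C, Rational(5, 2))) (Function('r')(C) = Mul(Mul(18, Pow(C, 2)), Pow(C, Rational(1, 2))) = Mul(18, Pow(C, Rational(5, 2))))
Mul(Function('r')(-307), Pow(Function('Z')(-13), -1)) = Mul(Mul(18, Pow(-307, Rational(5, 2))), Pow(Pow(-13, Rational(1, 2)), -1)) = Mul(Mul(18, Mul(94249, I, Pow(307, Rational(1, 2)))), Pow(Mul(I, Pow(13, Rational(1, 2))), -1)) = Mul(Mul(1696482, I, Pow(307, Rational(1, 2))), Mul(Rational(-1, 13), I, Pow(13, Rational(1, 2)))) = Mul(Rational(1696482, 13), Pow(3991, Rational(1, 2)))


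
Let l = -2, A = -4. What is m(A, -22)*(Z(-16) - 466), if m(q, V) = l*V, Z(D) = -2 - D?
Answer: -19888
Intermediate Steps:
m(q, V) = -2*V
m(A, -22)*(Z(-16) - 466) = (-2*(-22))*((-2 - 1*(-16)) - 466) = 44*((-2 + 16) - 466) = 44*(14 - 466) = 44*(-452) = -19888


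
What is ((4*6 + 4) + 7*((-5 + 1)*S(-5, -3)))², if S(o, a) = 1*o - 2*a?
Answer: 0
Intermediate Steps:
S(o, a) = o - 2*a
((4*6 + 4) + 7*((-5 + 1)*S(-5, -3)))² = ((4*6 + 4) + 7*((-5 + 1)*(-5 - 2*(-3))))² = ((24 + 4) + 7*(-4*(-5 + 6)))² = (28 + 7*(-4*1))² = (28 + 7*(-4))² = (28 - 28)² = 0² = 0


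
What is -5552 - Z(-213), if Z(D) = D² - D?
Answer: -51134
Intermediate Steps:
-5552 - Z(-213) = -5552 - (-213)*(-1 - 213) = -5552 - (-213)*(-214) = -5552 - 1*45582 = -5552 - 45582 = -51134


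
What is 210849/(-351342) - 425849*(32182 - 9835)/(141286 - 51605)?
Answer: -1114515547627465/10502900634 ≈ -1.0612e+5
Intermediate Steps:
210849/(-351342) - 425849*(32182 - 9835)/(141286 - 51605) = 210849*(-1/351342) - 425849/(89681/22347) = -70283/117114 - 425849/(89681*(1/22347)) = -70283/117114 - 425849/89681/22347 = -70283/117114 - 425849*22347/89681 = -70283/117114 - 9516447603/89681 = -1114515547627465/10502900634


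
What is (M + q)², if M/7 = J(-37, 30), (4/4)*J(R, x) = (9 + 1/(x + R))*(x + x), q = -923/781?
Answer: 1673382649/121 ≈ 1.3830e+7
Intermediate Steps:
q = -13/11 (q = -923*1/781 = -13/11 ≈ -1.1818)
J(R, x) = 2*x*(9 + 1/(R + x)) (J(R, x) = (9 + 1/(x + R))*(x + x) = (9 + 1/(R + x))*(2*x) = 2*x*(9 + 1/(R + x)))
M = 3720 (M = 7*(2*30*(1 + 9*(-37) + 9*30)/(-37 + 30)) = 7*(2*30*(1 - 333 + 270)/(-7)) = 7*(2*30*(-⅐)*(-62)) = 7*(3720/7) = 3720)
(M + q)² = (3720 - 13/11)² = (40907/11)² = 1673382649/121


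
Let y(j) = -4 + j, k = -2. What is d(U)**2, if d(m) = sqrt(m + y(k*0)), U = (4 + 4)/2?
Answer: 0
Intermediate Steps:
U = 4 (U = 8*(1/2) = 4)
d(m) = sqrt(-4 + m) (d(m) = sqrt(m + (-4 - 2*0)) = sqrt(m + (-4 + 0)) = sqrt(m - 4) = sqrt(-4 + m))
d(U)**2 = (sqrt(-4 + 4))**2 = (sqrt(0))**2 = 0**2 = 0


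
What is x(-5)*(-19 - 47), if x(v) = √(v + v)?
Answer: -66*I*√10 ≈ -208.71*I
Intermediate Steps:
x(v) = √2*√v (x(v) = √(2*v) = √2*√v)
x(-5)*(-19 - 47) = (√2*√(-5))*(-19 - 47) = (√2*(I*√5))*(-66) = (I*√10)*(-66) = -66*I*√10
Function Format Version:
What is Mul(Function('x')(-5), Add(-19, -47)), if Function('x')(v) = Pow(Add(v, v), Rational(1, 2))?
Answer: Mul(-66, I, Pow(10, Rational(1, 2))) ≈ Mul(-208.71, I)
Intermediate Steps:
Function('x')(v) = Mul(Pow(2, Rational(1, 2)), Pow(v, Rational(1, 2))) (Function('x')(v) = Pow(Mul(2, v), Rational(1, 2)) = Mul(Pow(2, Rational(1, 2)), Pow(v, Rational(1, 2))))
Mul(Function('x')(-5), Add(-19, -47)) = Mul(Mul(Pow(2, Rational(1, 2)), Pow(-5, Rational(1, 2))), Add(-19, -47)) = Mul(Mul(Pow(2, Rational(1, 2)), Mul(I, Pow(5, Rational(1, 2)))), -66) = Mul(Mul(I, Pow(10, Rational(1, 2))), -66) = Mul(-66, I, Pow(10, Rational(1, 2)))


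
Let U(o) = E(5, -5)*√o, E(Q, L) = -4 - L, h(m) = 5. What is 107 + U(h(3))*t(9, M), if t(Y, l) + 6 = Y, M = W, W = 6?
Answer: 107 + 3*√5 ≈ 113.71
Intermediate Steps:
M = 6
t(Y, l) = -6 + Y
U(o) = √o (U(o) = (-4 - 1*(-5))*√o = (-4 + 5)*√o = 1*√o = √o)
107 + U(h(3))*t(9, M) = 107 + √5*(-6 + 9) = 107 + √5*3 = 107 + 3*√5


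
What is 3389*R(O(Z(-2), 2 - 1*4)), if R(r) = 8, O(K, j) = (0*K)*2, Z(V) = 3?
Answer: 27112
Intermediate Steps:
O(K, j) = 0 (O(K, j) = 0*2 = 0)
3389*R(O(Z(-2), 2 - 1*4)) = 3389*8 = 27112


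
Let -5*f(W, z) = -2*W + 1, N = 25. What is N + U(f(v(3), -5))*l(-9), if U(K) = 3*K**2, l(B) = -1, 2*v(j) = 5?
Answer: 577/25 ≈ 23.080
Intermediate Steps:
v(j) = 5/2 (v(j) = (1/2)*5 = 5/2)
f(W, z) = -1/5 + 2*W/5 (f(W, z) = -(-2*W + 1)/5 = -(1 - 2*W)/5 = -1/5 + 2*W/5)
N + U(f(v(3), -5))*l(-9) = 25 + (3*(-1/5 + (2/5)*(5/2))**2)*(-1) = 25 + (3*(-1/5 + 1)**2)*(-1) = 25 + (3*(4/5)**2)*(-1) = 25 + (3*(16/25))*(-1) = 25 + (48/25)*(-1) = 25 - 48/25 = 577/25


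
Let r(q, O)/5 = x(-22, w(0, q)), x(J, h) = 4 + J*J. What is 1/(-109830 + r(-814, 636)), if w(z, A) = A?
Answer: -1/107390 ≈ -9.3119e-6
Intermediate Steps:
x(J, h) = 4 + J**2
r(q, O) = 2440 (r(q, O) = 5*(4 + (-22)**2) = 5*(4 + 484) = 5*488 = 2440)
1/(-109830 + r(-814, 636)) = 1/(-109830 + 2440) = 1/(-107390) = -1/107390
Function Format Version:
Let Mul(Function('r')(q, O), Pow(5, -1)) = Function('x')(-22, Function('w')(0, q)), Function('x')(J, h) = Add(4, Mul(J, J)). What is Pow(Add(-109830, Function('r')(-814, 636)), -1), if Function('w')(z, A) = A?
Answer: Rational(-1, 107390) ≈ -9.3119e-6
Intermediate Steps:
Function('x')(J, h) = Add(4, Pow(J, 2))
Function('r')(q, O) = 2440 (Function('r')(q, O) = Mul(5, Add(4, Pow(-22, 2))) = Mul(5, Add(4, 484)) = Mul(5, 488) = 2440)
Pow(Add(-109830, Function('r')(-814, 636)), -1) = Pow(Add(-109830, 2440), -1) = Pow(-107390, -1) = Rational(-1, 107390)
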